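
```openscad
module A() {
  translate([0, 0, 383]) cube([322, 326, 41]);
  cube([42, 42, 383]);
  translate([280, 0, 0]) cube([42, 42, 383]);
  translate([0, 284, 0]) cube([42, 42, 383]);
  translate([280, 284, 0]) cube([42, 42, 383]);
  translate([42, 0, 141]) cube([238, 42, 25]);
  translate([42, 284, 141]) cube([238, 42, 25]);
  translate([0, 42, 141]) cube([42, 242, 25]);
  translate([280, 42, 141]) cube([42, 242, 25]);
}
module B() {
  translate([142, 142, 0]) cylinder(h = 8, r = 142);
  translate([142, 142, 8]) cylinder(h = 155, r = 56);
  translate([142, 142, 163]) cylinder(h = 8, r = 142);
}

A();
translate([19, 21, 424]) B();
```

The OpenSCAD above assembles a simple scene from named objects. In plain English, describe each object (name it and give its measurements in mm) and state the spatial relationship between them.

A is a four-legged stool. The seat is 322×326 mm, 41 mm thick, top at z = 424 mm. It stands on four square legs, each 42×42 mm in cross-section, from z = 0 to the seat underside, each flush with a corner of the seat. Four stretchers, 42 mm wide and 25 mm tall, connect adjacent legs with their undersides at z = 141 mm, each running between the inner faces of the legs it joins and aligned with the legs' outer faces on the other axis.

B is a spool: two coaxial disc flanges of radius 142 mm and thickness 8 mm, joined by a core cylinder of radius 56 mm and height 155 mm. The lower flange rests on z = 0 and the three cylinders share a vertical axis.

The spool is on top of the stool, centred.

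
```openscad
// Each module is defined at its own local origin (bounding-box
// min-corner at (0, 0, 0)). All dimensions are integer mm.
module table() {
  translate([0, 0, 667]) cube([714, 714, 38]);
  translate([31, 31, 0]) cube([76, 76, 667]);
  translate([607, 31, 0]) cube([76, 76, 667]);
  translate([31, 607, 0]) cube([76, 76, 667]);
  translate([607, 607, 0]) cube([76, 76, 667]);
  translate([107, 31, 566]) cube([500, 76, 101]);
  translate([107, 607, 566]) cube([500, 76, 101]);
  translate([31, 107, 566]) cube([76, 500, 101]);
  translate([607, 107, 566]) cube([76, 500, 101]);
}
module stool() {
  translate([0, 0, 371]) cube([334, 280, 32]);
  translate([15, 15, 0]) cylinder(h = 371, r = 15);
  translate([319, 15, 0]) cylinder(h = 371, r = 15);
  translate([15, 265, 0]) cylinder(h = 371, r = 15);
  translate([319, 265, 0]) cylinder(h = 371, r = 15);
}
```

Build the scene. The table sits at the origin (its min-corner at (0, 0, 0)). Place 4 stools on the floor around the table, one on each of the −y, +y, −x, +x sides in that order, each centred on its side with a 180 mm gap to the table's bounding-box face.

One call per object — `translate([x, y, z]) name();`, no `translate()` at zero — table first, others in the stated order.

table();
translate([190, -460, 0]) stool();
translate([190, 894, 0]) stool();
translate([-514, 217, 0]) stool();
translate([894, 217, 0]) stool();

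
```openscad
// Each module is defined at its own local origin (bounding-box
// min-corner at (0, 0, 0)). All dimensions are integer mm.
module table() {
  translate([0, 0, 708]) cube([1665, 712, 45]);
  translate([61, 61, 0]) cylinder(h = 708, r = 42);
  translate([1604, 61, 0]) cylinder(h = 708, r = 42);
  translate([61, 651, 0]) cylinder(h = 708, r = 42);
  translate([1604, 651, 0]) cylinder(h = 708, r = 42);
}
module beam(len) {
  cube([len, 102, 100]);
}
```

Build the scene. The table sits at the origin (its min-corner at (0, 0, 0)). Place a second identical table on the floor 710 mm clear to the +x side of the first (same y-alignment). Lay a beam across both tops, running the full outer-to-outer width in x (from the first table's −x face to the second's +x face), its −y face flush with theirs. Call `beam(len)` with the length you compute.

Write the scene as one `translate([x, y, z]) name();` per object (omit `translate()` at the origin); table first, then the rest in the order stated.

table();
translate([2375, 0, 0]) table();
translate([0, 0, 753]) beam(4040);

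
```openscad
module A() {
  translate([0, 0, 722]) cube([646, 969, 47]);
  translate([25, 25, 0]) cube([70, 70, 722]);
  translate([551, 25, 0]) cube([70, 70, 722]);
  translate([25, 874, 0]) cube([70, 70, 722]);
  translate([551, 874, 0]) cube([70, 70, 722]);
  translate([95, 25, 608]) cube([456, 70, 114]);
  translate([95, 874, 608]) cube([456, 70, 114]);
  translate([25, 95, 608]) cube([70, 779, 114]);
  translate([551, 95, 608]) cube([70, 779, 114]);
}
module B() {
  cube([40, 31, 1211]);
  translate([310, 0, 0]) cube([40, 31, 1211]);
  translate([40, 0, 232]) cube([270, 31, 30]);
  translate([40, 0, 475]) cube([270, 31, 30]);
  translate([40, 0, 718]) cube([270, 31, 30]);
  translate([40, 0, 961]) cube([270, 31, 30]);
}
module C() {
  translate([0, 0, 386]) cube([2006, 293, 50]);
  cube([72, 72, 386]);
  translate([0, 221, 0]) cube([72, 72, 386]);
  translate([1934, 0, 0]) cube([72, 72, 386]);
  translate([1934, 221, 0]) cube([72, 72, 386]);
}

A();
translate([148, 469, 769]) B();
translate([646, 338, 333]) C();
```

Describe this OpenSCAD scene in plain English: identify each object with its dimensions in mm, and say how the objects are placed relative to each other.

A is a table with a 646×969 mm rectangular top, 47 mm thick, top surface at z = 769 mm, supported by four 70×70 mm square legs, each inset 25 mm from the nearest pair of top edges, running from the floor. Four apron rails, 70 mm thick and 114 mm tall, run between adjacent legs with their top edges flush with the underside of the top and their outer faces flush with the legs' outer faces.

B is a wooden ladder with two side rails of 40×31 mm section and 1211 mm height, set 350 mm apart overall. Between them run 4 rectangular rungs (31 mm deep, 30 mm thick), front faces flush with the rails' −y face. The bottom of the first rung is 232 mm above the floor and each subsequent rung is 243 mm higher than the one below.

C is a long wooden bench with a 2006 mm (x) × 293 mm (y) seat, 50 mm thick, its top surface 436 mm above the floor. Four 72 mm square legs at the seat corners, flush with the edges, run from z = 0 to the seat underside.

The ladder is on top of the table, centred. The bench is beside the table with their tops flush at z = 769.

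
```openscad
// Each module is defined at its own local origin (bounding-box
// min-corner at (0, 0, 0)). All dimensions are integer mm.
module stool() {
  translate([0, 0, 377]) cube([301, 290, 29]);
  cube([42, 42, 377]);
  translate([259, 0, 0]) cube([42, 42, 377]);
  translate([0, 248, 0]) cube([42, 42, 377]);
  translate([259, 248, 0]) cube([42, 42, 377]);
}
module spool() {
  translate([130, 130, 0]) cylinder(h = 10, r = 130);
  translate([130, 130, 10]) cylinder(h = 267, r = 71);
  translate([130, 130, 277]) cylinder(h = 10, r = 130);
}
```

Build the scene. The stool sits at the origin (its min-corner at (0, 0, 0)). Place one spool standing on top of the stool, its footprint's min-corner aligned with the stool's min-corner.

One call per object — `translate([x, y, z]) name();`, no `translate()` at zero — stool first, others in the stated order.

stool();
translate([0, 0, 406]) spool();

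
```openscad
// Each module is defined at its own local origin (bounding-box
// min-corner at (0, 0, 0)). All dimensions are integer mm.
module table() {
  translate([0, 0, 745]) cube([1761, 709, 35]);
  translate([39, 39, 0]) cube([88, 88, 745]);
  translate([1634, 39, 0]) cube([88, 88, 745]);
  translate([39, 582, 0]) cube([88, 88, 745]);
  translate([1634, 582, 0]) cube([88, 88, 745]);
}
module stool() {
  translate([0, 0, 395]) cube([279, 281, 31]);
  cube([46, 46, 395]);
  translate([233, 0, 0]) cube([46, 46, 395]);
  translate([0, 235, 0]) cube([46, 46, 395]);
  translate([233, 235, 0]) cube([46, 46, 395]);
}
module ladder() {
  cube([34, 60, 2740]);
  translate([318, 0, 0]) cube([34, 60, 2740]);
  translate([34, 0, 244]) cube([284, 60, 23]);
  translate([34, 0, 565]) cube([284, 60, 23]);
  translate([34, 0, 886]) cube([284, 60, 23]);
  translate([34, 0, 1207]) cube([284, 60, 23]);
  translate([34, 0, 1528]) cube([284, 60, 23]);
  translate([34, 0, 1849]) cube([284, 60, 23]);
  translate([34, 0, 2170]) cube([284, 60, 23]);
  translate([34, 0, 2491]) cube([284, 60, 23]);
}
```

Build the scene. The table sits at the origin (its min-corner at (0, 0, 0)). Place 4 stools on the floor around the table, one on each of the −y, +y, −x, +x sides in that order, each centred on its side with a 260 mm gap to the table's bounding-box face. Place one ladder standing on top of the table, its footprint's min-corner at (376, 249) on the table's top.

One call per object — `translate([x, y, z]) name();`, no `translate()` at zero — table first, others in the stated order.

table();
translate([741, -541, 0]) stool();
translate([741, 969, 0]) stool();
translate([-539, 214, 0]) stool();
translate([2021, 214, 0]) stool();
translate([376, 249, 780]) ladder();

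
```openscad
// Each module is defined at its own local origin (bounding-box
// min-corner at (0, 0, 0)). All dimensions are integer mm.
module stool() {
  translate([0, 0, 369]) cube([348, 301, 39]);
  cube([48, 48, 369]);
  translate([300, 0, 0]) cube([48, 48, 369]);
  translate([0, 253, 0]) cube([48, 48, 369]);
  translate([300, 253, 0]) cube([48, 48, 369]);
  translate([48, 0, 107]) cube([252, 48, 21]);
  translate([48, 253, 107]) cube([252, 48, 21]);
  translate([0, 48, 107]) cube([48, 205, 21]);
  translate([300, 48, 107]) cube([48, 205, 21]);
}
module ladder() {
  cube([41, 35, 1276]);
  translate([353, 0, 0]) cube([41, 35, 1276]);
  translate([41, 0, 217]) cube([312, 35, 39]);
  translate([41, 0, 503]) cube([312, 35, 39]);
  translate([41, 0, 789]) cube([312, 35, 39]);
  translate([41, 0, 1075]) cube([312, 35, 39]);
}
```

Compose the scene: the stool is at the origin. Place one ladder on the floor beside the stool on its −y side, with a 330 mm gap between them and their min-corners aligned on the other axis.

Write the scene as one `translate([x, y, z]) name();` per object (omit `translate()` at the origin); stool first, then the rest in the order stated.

stool();
translate([0, -365, 0]) ladder();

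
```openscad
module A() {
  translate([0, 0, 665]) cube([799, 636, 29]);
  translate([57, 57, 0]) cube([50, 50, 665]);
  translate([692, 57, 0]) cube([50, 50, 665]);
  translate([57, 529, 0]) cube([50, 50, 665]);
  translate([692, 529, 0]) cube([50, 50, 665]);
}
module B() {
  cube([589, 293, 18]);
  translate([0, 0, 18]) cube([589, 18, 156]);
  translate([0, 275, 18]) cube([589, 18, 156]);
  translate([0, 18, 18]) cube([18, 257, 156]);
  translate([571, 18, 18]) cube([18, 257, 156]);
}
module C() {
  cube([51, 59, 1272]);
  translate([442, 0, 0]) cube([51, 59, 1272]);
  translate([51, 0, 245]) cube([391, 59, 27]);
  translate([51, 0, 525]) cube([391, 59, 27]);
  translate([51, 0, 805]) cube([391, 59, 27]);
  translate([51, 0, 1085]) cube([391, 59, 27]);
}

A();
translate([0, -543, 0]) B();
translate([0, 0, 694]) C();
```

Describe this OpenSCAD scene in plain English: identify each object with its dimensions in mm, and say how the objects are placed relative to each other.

A is a table: top 799 mm (x) × 636 mm (y), 29 mm thick, upper face at z = 694 mm, on four 50×50 mm square legs, each inset 57 mm from the nearest pair of top edges, running from z = 0 to the bottom of the top.

B is an open-topped rectangular box: outside dimensions 589×293×174 mm, with a uniform wall and base thickness of 18 mm. The base is a full 589×293 slab on the floor; four walls sit on top of the base. The front and back walls (the −y and +y sides) span the full width; the two side walls fit between them.

C is a wooden ladder with two side rails of 51×59 mm section and 1272 mm height, set 493 mm apart overall. Between them run 4 rectangular rungs (59 mm deep, 27 mm thick), front faces flush with the rails' −y face. The bottom of the first rung is 245 mm above the floor and each subsequent rung is 280 mm higher than the one below.

The open box is on the floor beside the table on its −y side. The ladder is on top of the table.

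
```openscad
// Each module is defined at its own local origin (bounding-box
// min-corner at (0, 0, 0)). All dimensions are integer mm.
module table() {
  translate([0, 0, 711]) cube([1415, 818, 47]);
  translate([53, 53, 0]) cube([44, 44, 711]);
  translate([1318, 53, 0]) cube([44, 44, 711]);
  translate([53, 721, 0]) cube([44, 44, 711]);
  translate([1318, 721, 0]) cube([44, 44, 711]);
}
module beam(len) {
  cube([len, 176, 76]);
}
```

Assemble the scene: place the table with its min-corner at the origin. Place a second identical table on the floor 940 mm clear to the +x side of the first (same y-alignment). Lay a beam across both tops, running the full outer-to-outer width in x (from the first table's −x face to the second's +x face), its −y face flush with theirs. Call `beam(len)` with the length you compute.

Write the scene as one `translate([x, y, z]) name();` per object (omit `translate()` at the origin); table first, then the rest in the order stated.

table();
translate([2355, 0, 0]) table();
translate([0, 0, 758]) beam(3770);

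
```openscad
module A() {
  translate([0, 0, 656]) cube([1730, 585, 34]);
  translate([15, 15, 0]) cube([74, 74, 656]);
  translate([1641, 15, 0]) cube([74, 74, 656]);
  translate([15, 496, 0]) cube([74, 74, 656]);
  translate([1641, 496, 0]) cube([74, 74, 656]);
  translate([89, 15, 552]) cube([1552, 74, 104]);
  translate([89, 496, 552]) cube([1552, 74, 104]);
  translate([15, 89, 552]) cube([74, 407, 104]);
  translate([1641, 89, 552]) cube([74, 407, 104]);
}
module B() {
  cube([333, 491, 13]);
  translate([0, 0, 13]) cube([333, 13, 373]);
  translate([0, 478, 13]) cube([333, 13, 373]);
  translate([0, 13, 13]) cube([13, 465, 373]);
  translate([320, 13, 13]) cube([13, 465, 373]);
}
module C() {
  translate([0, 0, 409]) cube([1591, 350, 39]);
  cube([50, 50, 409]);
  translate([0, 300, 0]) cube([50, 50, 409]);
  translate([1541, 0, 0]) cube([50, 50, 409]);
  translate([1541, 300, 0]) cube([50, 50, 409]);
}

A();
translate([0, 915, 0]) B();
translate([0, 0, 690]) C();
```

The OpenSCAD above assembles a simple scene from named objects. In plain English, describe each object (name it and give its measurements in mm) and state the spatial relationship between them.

A is a table with a 1730×585 mm rectangular top, 34 mm thick, top surface at z = 690 mm, supported by four 74×74 mm square legs, each inset 15 mm from the nearest pair of top edges, running from the floor. Four apron rails, 74 mm thick and 104 mm tall, run between adjacent legs with their top edges flush with the underside of the top and their outer faces flush with the legs' outer faces.

B is an open-topped rectangular box: outside dimensions 333×491×386 mm, with a uniform wall and base thickness of 13 mm. The base is a full 333×491 slab on the floor; four walls sit on top of the base. The front and back walls (the −y and +y sides) span the full width; the two side walls fit between them.

C is a bench: a 1591×350 mm seat slab, 39 mm thick, top at z = 448 mm, on four 50×50 mm square legs flush with the seat corners and standing on z = 0.

The open box is on the floor beside the table on its +y side. The bench is on top of the table.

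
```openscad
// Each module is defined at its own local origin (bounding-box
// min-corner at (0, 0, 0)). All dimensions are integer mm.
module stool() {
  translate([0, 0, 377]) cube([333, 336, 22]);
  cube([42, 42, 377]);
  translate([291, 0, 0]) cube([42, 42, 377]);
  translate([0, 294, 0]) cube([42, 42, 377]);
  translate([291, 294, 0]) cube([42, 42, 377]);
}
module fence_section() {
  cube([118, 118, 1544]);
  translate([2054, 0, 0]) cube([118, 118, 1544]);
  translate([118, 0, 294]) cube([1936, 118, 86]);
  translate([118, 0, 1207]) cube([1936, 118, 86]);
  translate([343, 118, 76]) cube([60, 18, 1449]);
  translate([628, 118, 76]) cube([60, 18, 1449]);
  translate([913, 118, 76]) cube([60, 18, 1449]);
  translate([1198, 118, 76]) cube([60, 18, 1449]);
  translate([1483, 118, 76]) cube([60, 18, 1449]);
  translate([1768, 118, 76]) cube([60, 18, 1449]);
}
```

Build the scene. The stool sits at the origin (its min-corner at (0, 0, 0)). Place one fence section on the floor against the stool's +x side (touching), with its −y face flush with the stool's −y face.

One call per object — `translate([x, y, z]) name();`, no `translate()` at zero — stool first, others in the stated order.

stool();
translate([333, 0, 0]) fence_section();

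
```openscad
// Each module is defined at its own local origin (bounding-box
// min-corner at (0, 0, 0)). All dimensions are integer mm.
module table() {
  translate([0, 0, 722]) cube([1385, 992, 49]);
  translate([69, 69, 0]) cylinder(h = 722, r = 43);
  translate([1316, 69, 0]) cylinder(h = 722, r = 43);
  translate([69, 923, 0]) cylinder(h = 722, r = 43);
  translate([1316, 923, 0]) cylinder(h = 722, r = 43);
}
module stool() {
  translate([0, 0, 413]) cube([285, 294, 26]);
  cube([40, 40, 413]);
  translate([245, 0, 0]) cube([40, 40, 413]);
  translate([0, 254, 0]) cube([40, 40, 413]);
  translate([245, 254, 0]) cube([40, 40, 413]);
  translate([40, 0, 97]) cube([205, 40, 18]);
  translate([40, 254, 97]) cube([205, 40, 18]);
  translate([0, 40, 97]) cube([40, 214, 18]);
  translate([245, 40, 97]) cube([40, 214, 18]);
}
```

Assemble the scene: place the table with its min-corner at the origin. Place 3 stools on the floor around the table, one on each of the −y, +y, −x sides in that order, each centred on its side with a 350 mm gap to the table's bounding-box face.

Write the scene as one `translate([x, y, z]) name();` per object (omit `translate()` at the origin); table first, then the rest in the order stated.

table();
translate([550, -644, 0]) stool();
translate([550, 1342, 0]) stool();
translate([-635, 349, 0]) stool();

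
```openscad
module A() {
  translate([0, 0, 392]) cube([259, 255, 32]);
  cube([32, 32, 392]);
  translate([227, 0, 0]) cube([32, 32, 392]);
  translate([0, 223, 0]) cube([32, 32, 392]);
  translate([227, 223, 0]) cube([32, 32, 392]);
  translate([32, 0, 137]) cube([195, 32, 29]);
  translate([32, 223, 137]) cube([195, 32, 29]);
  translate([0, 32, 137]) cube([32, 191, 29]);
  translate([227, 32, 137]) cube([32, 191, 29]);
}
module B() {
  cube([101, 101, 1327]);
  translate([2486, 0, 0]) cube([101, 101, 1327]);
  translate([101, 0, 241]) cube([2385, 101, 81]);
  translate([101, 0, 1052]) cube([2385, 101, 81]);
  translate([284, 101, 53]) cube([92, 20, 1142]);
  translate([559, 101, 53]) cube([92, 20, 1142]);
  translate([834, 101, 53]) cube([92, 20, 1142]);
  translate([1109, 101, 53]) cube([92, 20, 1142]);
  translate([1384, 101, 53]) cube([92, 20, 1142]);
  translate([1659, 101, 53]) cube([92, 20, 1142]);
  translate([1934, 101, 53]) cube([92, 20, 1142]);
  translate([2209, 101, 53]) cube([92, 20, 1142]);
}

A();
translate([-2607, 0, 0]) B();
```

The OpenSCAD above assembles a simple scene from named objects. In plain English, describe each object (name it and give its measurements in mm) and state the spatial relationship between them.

A is a simple wooden stool: a rectangular seat 259 mm (x) by 255 mm (y), 32 mm thick, top face at z = 424 mm, on four square legs, each 32×32 mm in cross-section. The legs rest on z = 0, each flush with a corner of the seat. Four stretchers, 32 mm wide and 29 mm tall, connect adjacent legs with their undersides at z = 137 mm, each running between the inner faces of the legs it joins and aligned with the legs' outer faces on the other axis.

B is a fence section. Two 101×101 mm posts, 1327 mm tall, stand on the floor with a clear span of 2385 mm between their inner faces. Two horizontal rails of 101×81 mm section span the gap between the posts with their undersides at z = 241 mm and z = 1052 mm, flush with the posts' −y face. 8 pickets, each 92 mm wide, 20 mm thick and 1142 mm tall, are fixed to the +y face of the rails with their bottoms at z = 53 mm, evenly spaced across the span with equal gaps (rounded down to the nearest mm) at the −x end and between each pair — any rounding remainder accumulates at the +x end.

The fence section is on the floor beside the stool on its −x side.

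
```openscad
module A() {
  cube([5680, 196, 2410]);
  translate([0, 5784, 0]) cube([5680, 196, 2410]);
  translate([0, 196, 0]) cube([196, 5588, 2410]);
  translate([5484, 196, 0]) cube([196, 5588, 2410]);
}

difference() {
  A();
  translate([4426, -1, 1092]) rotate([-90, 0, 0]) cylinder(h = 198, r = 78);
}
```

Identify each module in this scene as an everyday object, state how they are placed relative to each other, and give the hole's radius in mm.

The subtracted cylinder has r = 78 mm.

A is a house frame. The house frame has a circular hole through its front wall. The hole's radius is 78 mm.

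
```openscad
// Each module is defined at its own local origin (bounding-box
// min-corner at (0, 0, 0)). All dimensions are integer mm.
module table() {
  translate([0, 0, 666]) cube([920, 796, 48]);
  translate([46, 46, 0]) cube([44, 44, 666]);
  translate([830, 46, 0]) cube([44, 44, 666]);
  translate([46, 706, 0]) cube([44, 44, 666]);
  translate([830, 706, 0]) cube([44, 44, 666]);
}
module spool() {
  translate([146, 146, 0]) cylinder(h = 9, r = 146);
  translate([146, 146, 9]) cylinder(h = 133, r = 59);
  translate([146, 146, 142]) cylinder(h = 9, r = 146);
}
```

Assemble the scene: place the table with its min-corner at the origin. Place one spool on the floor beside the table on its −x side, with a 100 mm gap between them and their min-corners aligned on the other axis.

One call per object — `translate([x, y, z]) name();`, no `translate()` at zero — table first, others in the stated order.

table();
translate([-392, 0, 0]) spool();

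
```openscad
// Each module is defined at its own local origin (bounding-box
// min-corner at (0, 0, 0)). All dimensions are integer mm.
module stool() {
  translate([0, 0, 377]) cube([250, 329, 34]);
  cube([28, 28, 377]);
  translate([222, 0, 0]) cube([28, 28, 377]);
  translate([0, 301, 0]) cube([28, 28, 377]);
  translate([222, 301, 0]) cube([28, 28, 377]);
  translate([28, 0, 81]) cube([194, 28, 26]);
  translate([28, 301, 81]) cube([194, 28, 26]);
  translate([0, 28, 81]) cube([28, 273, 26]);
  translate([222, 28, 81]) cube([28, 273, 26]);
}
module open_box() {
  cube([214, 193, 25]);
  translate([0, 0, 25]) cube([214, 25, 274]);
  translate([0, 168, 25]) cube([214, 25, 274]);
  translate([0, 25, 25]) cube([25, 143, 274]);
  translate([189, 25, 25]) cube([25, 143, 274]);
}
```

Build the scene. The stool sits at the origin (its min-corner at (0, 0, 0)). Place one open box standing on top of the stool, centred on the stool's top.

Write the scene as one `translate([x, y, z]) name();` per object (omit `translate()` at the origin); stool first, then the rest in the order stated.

stool();
translate([18, 68, 411]) open_box();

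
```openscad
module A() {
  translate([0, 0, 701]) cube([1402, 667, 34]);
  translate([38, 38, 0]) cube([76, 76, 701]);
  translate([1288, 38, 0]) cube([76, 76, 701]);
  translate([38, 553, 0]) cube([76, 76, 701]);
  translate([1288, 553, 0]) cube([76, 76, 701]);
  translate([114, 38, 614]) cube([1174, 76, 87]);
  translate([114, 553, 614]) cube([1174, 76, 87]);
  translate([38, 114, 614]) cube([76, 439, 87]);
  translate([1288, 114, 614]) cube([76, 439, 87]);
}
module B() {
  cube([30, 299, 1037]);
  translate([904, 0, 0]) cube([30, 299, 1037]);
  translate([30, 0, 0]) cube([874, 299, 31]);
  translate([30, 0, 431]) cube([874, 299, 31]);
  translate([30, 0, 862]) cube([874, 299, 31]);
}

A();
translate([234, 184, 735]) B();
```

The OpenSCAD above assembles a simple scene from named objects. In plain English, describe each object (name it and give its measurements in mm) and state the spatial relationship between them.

A is a table with a 1402×667 mm rectangular top, 34 mm thick, top surface at z = 735 mm, supported by four 76×76 mm square legs, each inset 38 mm from the nearest pair of top edges, running from the floor. Four apron rails, 76 mm thick and 87 mm tall, run between adjacent legs with their top edges flush with the underside of the top and their outer faces flush with the legs' outer faces.

B is an open bookshelf. Two side panels, each 30 mm thick, 299 mm deep and 1037 mm tall, stand 934 mm apart (outside-to-outside). Between them sit 3 shelves, each 31 mm thick and 299 mm deep, spanning the full gap between the sides. The bottom shelf rests on the floor (its underside at z = 0) and the clear gap between one shelf's top and the next shelf's underside is 400 mm.

The bookshelf is on top of the table, centred.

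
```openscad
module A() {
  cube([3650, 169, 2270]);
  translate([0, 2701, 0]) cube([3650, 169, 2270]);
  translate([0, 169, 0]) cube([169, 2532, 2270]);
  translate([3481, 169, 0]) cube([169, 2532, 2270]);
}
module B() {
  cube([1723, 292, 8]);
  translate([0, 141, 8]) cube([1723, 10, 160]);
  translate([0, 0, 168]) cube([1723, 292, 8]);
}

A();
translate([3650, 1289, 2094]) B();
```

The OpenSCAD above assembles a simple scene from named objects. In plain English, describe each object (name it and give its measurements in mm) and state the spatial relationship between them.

A is the wall frame of a small rectangular building: four walls, each 2270 mm tall and 169 mm thick, enclosing a footprint 3650 mm (x) by 2870 mm (y) outside-to-outside, with no floor or roof. The front and back walls (the −y and +y sides) span the full width; the two side walls fit between them.

B is an I-beam lying along x, 1723 mm long. Overall section height 176 mm. Two flanges 292 mm wide (y) and 8 mm thick, one on the floor and one at the top; a web 10 mm thick runs between them, centred on the flange width.

The I-beam is beside the house frame with their tops flush at z = 2270.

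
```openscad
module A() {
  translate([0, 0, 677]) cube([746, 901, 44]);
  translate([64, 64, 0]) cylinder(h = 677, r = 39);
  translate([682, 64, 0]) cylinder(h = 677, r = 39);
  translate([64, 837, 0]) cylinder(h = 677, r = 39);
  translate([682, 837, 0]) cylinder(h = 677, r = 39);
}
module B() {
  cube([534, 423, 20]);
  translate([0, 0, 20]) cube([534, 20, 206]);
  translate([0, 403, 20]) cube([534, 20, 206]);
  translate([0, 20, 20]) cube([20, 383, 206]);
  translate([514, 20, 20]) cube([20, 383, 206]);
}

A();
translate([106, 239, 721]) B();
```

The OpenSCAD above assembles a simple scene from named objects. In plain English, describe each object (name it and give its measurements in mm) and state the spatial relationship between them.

A is a table with a 746×901 mm rectangular top, 44 mm thick, top surface at z = 721 mm, supported by four round legs of 78 mm diameter, each leg's bounding box inset 25 mm from the nearest pair of top edges, running from the floor.

B is an open-topped rectangular box: outside dimensions 534×423×226 mm, with a uniform wall and base thickness of 20 mm. The base is a full 534×423 slab on the floor; four walls sit on top of the base. The front and back walls (the −y and +y sides) span the full width; the two side walls fit between them.

The open box is on top of the table, centred.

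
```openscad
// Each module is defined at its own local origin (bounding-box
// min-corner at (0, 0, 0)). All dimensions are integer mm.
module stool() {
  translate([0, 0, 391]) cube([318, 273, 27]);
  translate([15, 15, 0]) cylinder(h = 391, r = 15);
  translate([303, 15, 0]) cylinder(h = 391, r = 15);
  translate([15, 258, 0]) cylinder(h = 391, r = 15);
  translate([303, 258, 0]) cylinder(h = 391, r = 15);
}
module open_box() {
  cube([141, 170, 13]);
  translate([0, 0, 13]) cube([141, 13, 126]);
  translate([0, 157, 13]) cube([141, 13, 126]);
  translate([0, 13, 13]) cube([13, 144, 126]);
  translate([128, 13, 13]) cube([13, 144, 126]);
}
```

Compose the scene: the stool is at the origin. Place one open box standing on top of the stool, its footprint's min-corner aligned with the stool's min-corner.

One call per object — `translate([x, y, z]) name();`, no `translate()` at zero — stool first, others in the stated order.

stool();
translate([0, 0, 418]) open_box();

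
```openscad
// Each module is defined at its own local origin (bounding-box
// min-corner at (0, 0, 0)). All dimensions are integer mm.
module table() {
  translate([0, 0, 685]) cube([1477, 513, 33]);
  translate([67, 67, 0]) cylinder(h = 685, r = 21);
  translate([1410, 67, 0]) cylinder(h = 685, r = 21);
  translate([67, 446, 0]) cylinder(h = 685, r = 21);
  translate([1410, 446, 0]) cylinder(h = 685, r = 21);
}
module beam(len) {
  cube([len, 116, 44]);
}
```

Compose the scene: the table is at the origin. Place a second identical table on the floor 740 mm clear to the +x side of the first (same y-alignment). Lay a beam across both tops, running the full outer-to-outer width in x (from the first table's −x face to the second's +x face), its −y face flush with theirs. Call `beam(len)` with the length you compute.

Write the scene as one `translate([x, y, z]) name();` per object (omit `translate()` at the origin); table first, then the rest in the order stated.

table();
translate([2217, 0, 0]) table();
translate([0, 0, 718]) beam(3694);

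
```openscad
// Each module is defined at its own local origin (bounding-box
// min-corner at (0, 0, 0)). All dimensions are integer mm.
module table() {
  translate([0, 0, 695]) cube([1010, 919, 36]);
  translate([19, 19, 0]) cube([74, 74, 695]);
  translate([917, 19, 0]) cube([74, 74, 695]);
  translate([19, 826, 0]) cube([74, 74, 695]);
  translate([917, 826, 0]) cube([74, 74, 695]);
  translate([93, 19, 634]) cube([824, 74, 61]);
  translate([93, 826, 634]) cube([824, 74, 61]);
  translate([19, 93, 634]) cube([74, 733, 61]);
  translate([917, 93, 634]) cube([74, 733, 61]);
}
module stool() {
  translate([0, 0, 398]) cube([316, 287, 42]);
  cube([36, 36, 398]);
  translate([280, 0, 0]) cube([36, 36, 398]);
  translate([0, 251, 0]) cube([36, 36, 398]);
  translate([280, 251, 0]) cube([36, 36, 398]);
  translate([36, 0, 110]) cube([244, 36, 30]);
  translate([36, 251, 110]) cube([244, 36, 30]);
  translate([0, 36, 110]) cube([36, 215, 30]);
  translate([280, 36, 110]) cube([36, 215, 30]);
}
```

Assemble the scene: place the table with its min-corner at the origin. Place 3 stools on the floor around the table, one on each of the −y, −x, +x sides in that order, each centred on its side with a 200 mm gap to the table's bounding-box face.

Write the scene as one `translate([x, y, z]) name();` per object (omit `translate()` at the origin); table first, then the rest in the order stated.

table();
translate([347, -487, 0]) stool();
translate([-516, 316, 0]) stool();
translate([1210, 316, 0]) stool();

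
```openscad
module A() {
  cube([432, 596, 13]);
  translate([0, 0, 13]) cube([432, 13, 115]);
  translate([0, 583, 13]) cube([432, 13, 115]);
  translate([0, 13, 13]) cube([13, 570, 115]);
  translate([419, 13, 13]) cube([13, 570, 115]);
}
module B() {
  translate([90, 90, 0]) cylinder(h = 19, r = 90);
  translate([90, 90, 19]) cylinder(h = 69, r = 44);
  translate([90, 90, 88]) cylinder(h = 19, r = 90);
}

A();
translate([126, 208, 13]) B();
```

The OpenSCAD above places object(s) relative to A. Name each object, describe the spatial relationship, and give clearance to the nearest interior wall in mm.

Clearances: x = 113, y = 195; minimum 113 mm.

A is an open box. B is a spool. The spool sits inside the open box, centred. The clearance to the nearest interior wall is 113 mm.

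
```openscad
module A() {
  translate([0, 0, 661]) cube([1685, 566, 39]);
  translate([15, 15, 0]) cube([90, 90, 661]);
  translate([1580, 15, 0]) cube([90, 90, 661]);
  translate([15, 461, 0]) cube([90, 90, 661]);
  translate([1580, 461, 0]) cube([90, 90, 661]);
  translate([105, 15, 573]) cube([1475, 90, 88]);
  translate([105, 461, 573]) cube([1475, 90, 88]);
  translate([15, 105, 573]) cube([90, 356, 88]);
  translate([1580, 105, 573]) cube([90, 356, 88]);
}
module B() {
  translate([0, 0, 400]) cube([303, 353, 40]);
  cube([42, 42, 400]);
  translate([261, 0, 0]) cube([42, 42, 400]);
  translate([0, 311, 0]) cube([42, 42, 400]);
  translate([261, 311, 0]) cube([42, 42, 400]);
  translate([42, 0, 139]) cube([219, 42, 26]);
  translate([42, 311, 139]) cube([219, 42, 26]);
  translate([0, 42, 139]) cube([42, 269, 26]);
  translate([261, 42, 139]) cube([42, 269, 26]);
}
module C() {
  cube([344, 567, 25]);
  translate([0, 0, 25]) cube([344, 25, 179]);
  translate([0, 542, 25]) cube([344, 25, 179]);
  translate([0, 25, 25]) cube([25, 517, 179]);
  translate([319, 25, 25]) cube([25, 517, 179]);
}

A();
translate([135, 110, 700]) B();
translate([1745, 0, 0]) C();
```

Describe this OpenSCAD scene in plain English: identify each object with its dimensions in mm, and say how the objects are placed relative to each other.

A is a table: top 1685 mm (x) × 566 mm (y), 39 mm thick, upper face at z = 700 mm, on four 90×90 mm square legs, each inset 15 mm from the nearest pair of top edges, running from z = 0 to the bottom of the top. Four apron rails, 90 mm thick and 88 mm tall, run between adjacent legs with their top edges flush with the underside of the top and their outer faces flush with the legs' outer faces.

B is a four-legged stool. The seat is 303×353 mm, 40 mm thick, top at z = 440 mm. It stands on four square legs, each 42×42 mm in cross-section, from z = 0 to the seat underside, each flush with a corner of the seat. Four stretchers, 42 mm wide and 26 mm tall, connect adjacent legs with their undersides at z = 139 mm, each running between the inner faces of the legs it joins and aligned with the legs' outer faces on the other axis.

C is an open storage box with external size 344×567×204 mm and wall thickness 25 mm (the base is also 25 mm thick). The base covers the whole footprint; the four walls stand on the base, with the y-facing walls full-width and the x-facing walls fitting between their inner faces.

The stool is on top of the table. The open box is on the floor beside the table on its +x side.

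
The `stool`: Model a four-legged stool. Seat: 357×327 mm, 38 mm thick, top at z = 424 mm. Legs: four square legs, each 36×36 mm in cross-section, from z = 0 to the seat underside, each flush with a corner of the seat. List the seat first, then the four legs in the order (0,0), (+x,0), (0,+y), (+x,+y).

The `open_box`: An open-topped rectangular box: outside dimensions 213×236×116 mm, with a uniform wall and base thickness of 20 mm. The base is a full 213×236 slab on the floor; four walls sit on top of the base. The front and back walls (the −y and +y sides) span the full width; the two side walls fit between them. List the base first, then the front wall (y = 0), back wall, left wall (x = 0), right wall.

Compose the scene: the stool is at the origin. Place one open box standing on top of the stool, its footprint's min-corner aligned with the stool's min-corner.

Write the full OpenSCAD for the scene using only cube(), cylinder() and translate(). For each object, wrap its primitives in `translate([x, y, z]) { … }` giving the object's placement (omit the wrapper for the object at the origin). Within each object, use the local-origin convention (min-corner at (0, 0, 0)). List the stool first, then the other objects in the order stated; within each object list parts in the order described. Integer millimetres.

translate([0, 0, 386]) cube([357, 327, 38]);
cube([36, 36, 386]);
translate([321, 0, 0]) cube([36, 36, 386]);
translate([0, 291, 0]) cube([36, 36, 386]);
translate([321, 291, 0]) cube([36, 36, 386]);
translate([0, 0, 424]) {
  cube([213, 236, 20]);
  translate([0, 0, 20]) cube([213, 20, 96]);
  translate([0, 216, 20]) cube([213, 20, 96]);
  translate([0, 20, 20]) cube([20, 196, 96]);
  translate([193, 20, 20]) cube([20, 196, 96]);
}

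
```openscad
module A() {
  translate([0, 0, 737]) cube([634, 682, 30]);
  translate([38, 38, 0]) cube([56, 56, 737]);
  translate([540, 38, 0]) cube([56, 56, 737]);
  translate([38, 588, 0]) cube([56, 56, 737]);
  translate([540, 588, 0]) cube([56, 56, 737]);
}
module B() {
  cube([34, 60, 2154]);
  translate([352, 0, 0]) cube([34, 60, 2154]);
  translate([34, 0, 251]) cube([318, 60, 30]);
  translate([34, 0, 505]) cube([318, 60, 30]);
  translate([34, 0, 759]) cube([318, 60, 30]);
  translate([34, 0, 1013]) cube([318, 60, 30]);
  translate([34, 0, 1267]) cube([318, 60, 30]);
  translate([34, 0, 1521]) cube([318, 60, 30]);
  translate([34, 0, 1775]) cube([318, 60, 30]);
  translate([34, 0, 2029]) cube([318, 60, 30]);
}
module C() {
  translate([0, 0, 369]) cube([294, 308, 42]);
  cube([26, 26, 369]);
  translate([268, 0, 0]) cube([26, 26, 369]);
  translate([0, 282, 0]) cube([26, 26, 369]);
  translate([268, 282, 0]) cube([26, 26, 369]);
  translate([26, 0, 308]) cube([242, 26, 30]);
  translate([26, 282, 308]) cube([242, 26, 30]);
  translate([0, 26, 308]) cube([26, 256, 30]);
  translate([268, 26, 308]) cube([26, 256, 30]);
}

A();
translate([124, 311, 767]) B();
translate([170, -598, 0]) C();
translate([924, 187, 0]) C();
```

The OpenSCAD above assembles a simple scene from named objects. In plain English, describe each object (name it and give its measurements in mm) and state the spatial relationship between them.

A is a table: top 634 mm (x) × 682 mm (y), 30 mm thick, upper face at z = 767 mm, on four 56×56 mm square legs, each inset 38 mm from the nearest pair of top edges, running from z = 0 to the bottom of the top.

B is a straight ladder. Two 34×60 mm vertical rails, 2154 mm tall, stand 386 mm apart (outside-to-outside) with their front faces coplanar on the −y side. 8 rungs, each 60 mm deep and 30 mm tall, span between the inner faces of the rails, front faces flush with the rails. The lowest rung's underside is at z = 251 mm and rungs are spaced 254 mm apart (underside to underside).

C is a simple wooden stool: a rectangular seat 294 mm (x) by 308 mm (y), 42 mm thick, top face at z = 411 mm, on four square legs, each 26×26 mm in cross-section. The legs rest on z = 0, each flush with a corner of the seat. Four stretchers, 26 mm wide and 30 mm tall, connect adjacent legs with their undersides at z = 308 mm, each running between the inner faces of the legs it joins and aligned with the legs' outer faces on the other axis.

The ladder is on top of the table, centred. Two stools sit around the table at the −y, +x sides.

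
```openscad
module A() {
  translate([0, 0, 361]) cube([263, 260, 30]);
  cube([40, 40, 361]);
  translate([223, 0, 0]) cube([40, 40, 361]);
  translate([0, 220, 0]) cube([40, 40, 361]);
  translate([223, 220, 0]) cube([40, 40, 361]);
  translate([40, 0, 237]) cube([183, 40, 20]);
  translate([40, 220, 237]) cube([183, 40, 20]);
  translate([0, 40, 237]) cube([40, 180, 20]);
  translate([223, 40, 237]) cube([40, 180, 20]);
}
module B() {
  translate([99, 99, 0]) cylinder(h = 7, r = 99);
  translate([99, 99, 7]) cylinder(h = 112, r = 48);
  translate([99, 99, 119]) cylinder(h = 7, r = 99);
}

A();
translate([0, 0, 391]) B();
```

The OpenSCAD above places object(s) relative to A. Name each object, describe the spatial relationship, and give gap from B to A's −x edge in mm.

A is a stool. B is a spool. The spool is on top of the stool. The gap from the spool to the stool's −x edge is 0 mm.

The spool's min-x is at 0; the stool's min-x is 0; gap = 0 mm.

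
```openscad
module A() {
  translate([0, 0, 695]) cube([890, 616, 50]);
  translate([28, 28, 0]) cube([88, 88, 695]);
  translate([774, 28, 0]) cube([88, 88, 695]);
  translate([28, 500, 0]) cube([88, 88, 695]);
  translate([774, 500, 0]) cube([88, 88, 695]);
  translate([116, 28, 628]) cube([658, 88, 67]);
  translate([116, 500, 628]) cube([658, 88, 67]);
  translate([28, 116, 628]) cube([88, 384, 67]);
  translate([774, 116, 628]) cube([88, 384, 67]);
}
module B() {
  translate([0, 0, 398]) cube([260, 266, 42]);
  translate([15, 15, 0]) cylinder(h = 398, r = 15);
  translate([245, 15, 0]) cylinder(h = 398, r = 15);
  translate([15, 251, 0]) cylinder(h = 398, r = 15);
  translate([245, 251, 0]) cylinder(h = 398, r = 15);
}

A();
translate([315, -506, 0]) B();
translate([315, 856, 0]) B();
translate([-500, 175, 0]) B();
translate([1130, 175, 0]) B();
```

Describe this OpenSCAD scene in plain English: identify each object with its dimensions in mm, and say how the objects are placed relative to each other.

A is a table: top 890 mm (x) × 616 mm (y), 50 mm thick, upper face at z = 745 mm, on four 88×88 mm square legs, each inset 28 mm from the nearest pair of top edges, running from z = 0 to the bottom of the top. Four apron rails, 88 mm thick and 67 mm tall, run between adjacent legs with their top edges flush with the underside of the top and their outer faces flush with the legs' outer faces.

B is a simple wooden stool: a rectangular seat 260 mm (x) by 266 mm (y), 42 mm thick, top face at z = 440 mm, on four round legs, each 30 mm in diameter. The legs rest on z = 0, each leg's axis is inset half a diameter from the nearest pair of seat edges (so the leg's bounding box is flush with the corner).

Four stools sit around the table at the −y, +y, −x, +x sides.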